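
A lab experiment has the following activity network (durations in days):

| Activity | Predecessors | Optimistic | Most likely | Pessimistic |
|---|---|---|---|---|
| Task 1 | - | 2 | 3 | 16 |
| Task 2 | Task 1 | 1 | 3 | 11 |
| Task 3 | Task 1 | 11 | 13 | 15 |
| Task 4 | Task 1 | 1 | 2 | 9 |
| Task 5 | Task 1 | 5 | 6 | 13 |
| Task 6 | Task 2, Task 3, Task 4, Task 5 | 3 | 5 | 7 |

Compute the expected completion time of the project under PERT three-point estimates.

23 days

te_Task 1 = (2 + 4·3 + 16)/6 = 30/6 = 5
te_Task 2 = (1 + 4·3 + 11)/6 = 24/6 = 4
te_Task 3 = (11 + 4·13 + 15)/6 = 78/6 = 13
te_Task 4 = (1 + 4·2 + 9)/6 = 18/6 = 3
te_Task 5 = (5 + 4·6 + 13)/6 = 42/6 = 7
te_Task 6 = (3 + 4·5 + 7)/6 = 30/6 = 5

Forward pass:
ES_Task 1 = 0; EF_Task 1 = 5
ES_Task 2 = 5; EF_Task 2 = 5+4 = 9
ES_Task 3 = 5; EF_Task 3 = 5+13 = 18
ES_Task 4 = 5; EF_Task 4 = 5+3 = 8
ES_Task 5 = 5; EF_Task 5 = 5+7 = 12
ES_Task 6 = max(EF_Task 2=9, EF_Task 3=18, EF_Task 4=8, EF_Task 5=12) = 18; EF_Task 6 = 18+5 = 23
Expected project duration μ = 23 days. Critical path: Task 1 → Task 3 → Task 6.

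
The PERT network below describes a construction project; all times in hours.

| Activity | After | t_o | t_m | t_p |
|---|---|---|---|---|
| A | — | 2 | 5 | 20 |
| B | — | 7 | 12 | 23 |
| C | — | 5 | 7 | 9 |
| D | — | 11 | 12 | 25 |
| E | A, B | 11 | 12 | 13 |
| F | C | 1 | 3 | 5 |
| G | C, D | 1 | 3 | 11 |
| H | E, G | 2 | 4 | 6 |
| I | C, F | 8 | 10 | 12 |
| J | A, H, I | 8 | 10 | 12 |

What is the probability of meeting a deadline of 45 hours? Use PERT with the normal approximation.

te_A = (2 + 4·5 + 20)/6 = 42/6 = 7; σ²_A = ((20−2)/6)² = 9.000
te_B = (7 + 4·12 + 23)/6 = 78/6 = 13; σ²_B = ((23−7)/6)² = 7.111
te_C = (5 + 4·7 + 9)/6 = 42/6 = 7; σ²_C = ((9−5)/6)² = 0.444
te_D = (11 + 4·12 + 25)/6 = 84/6 = 14; σ²_D = ((25−11)/6)² = 5.444
te_E = (11 + 4·12 + 13)/6 = 72/6 = 12; σ²_E = ((13−11)/6)² = 0.111
te_F = (1 + 4·3 + 5)/6 = 18/6 = 3; σ²_F = ((5−1)/6)² = 0.444
te_G = (1 + 4·3 + 11)/6 = 24/6 = 4; σ²_G = ((11−1)/6)² = 2.778
te_H = (2 + 4·4 + 6)/6 = 24/6 = 4; σ²_H = ((6−2)/6)² = 0.444
te_I = (8 + 4·10 + 12)/6 = 60/6 = 10; σ²_I = ((12−8)/6)² = 0.444
te_J = (8 + 4·10 + 12)/6 = 60/6 = 10; σ²_J = ((12−8)/6)² = 0.444

Forward pass:
ES_A = 0; EF_A = 7
ES_B = 0; EF_B = 13
ES_C = 0; EF_C = 7
ES_D = 0; EF_D = 14
ES_E = max(EF_A=7, EF_B=13) = 13; EF_E = 13+12 = 25
ES_F = 7; EF_F = 7+3 = 10
ES_G = max(EF_C=7, EF_D=14) = 14; EF_G = 14+4 = 18
ES_H = max(EF_E=25, EF_G=18) = 25; EF_H = 25+4 = 29
ES_I = max(EF_C=7, EF_F=10) = 10; EF_I = 10+10 = 20
ES_J = max(EF_A=7, EF_H=29, EF_I=20) = 29; EF_J = 29+10 = 39
Expected project duration μ = 39 hours. Critical path: B → E → H → J.

Variance along critical path = 7.111 + 0.111 + 0.444 + 0.444 = 8.111; σ = √8.111 = 2.848 hours.
Z = (45 − 39) / 2.848 = 2.107
P(T ≤ 45) = Φ(2.107) ≈ 0.982

0.982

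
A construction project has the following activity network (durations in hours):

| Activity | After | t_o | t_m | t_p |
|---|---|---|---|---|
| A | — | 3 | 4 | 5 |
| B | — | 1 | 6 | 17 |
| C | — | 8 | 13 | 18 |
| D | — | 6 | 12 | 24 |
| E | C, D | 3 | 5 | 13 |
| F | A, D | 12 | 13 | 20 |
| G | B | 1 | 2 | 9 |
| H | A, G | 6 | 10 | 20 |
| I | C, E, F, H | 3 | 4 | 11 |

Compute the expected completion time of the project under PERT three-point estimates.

te_A = (3 + 4·4 + 5)/6 = 24/6 = 4
te_B = (1 + 4·6 + 17)/6 = 42/6 = 7
te_C = (8 + 4·13 + 18)/6 = 78/6 = 13
te_D = (6 + 4·12 + 24)/6 = 78/6 = 13
te_E = (3 + 4·5 + 13)/6 = 36/6 = 6
te_F = (12 + 4·13 + 20)/6 = 84/6 = 14
te_G = (1 + 4·2 + 9)/6 = 18/6 = 3
te_H = (6 + 4·10 + 20)/6 = 66/6 = 11
te_I = (3 + 4·4 + 11)/6 = 30/6 = 5

Forward pass:
ES_A = 0; EF_A = 4
ES_B = 0; EF_B = 7
ES_C = 0; EF_C = 13
ES_D = 0; EF_D = 13
ES_E = max(EF_C=13, EF_D=13) = 13; EF_E = 13+6 = 19
ES_F = max(EF_A=4, EF_D=13) = 13; EF_F = 13+14 = 27
ES_G = 7; EF_G = 7+3 = 10
ES_H = max(EF_A=4, EF_G=10) = 10; EF_H = 10+11 = 21
ES_I = max(EF_C=13, EF_E=19, EF_F=27, EF_H=21) = 27; EF_I = 27+5 = 32
Expected project duration μ = 32 hours. Critical path: D → F → I.

32 hours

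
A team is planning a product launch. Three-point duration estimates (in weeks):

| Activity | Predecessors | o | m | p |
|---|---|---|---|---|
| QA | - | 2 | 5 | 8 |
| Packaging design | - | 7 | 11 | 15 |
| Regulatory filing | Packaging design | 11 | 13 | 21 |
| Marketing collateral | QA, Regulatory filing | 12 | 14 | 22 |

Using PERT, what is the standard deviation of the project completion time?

2.71 weeks

te_QA = (2 + 4·5 + 8)/6 = 30/6 = 5; σ²_QA = ((8−2)/6)² = 1.000
te_Packaging design = (7 + 4·11 + 15)/6 = 66/6 = 11; σ²_Packaging design = ((15−7)/6)² = 1.778
te_Regulatory filing = (11 + 4·13 + 21)/6 = 84/6 = 14; σ²_Regulatory filing = ((21−11)/6)² = 2.778
te_Marketing collateral = (12 + 4·14 + 22)/6 = 90/6 = 15; σ²_Marketing collateral = ((22−12)/6)² = 2.778

Forward pass:
ES_QA = 0; EF_QA = 5
ES_Packaging design = 0; EF_Packaging design = 11
ES_Regulatory filing = 11; EF_Regulatory filing = 11+14 = 25
ES_Marketing collateral = max(EF_QA=5, EF_Regulatory filing=25) = 25; EF_Marketing collateral = 25+15 = 40
Expected project duration μ = 40 weeks. Critical path: Packaging design → Regulatory filing → Marketing collateral.

Variance along critical path = 1.778 + 2.778 + 2.778 = 7.333
σ = √7.333 = 2.708 weeks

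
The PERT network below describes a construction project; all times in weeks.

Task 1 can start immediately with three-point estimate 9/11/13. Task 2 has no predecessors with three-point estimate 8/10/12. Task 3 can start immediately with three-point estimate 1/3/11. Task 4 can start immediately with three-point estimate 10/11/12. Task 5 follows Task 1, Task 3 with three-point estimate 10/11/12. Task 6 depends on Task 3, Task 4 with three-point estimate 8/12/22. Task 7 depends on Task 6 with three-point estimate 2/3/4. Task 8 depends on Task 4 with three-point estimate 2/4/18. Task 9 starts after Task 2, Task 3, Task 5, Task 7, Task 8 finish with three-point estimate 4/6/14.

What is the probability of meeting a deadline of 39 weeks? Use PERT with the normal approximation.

0.957

te_Task 1 = (9 + 4·11 + 13)/6 = 66/6 = 11; σ²_Task 1 = ((13−9)/6)² = 0.444
te_Task 2 = (8 + 4·10 + 12)/6 = 60/6 = 10; σ²_Task 2 = ((12−8)/6)² = 0.444
te_Task 3 = (1 + 4·3 + 11)/6 = 24/6 = 4; σ²_Task 3 = ((11−1)/6)² = 2.778
te_Task 4 = (10 + 4·11 + 12)/6 = 66/6 = 11; σ²_Task 4 = ((12−10)/6)² = 0.111
te_Task 5 = (10 + 4·11 + 12)/6 = 66/6 = 11; σ²_Task 5 = ((12−10)/6)² = 0.111
te_Task 6 = (8 + 4·12 + 22)/6 = 78/6 = 13; σ²_Task 6 = ((22−8)/6)² = 5.444
te_Task 7 = (2 + 4·3 + 4)/6 = 18/6 = 3; σ²_Task 7 = ((4−2)/6)² = 0.111
te_Task 8 = (2 + 4·4 + 18)/6 = 36/6 = 6; σ²_Task 8 = ((18−2)/6)² = 7.111
te_Task 9 = (4 + 4·6 + 14)/6 = 42/6 = 7; σ²_Task 9 = ((14−4)/6)² = 2.778

Forward pass:
ES_Task 1 = 0; EF_Task 1 = 11
ES_Task 2 = 0; EF_Task 2 = 10
ES_Task 3 = 0; EF_Task 3 = 4
ES_Task 4 = 0; EF_Task 4 = 11
ES_Task 5 = max(EF_Task 1=11, EF_Task 3=4) = 11; EF_Task 5 = 11+11 = 22
ES_Task 6 = max(EF_Task 3=4, EF_Task 4=11) = 11; EF_Task 6 = 11+13 = 24
ES_Task 7 = 24; EF_Task 7 = 24+3 = 27
ES_Task 8 = 11; EF_Task 8 = 11+6 = 17
ES_Task 9 = max(EF_Task 2=10, EF_Task 3=4, EF_Task 5=22, EF_Task 7=27, EF_Task 8=17) = 27; EF_Task 9 = 27+7 = 34
Expected project duration μ = 34 weeks. Critical path: Task 4 → Task 6 → Task 7 → Task 9.

Variance along critical path = 0.111 + 5.444 + 0.111 + 2.778 = 8.444; σ = √8.444 = 2.906 weeks.
Z = (39 − 34) / 2.906 = 1.721
P(T ≤ 39) = Φ(1.721) ≈ 0.957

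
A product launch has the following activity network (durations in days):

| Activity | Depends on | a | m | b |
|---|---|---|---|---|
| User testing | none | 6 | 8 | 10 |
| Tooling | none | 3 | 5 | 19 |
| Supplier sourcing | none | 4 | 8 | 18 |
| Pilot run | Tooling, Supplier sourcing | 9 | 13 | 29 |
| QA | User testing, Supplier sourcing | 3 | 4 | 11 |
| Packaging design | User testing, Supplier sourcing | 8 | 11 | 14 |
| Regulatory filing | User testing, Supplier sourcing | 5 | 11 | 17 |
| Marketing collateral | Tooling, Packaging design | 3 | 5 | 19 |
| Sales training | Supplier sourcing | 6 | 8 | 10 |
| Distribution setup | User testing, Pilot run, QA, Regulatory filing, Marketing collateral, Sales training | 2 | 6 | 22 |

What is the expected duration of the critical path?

te_User testing = (6 + 4·8 + 10)/6 = 48/6 = 8
te_Tooling = (3 + 4·5 + 19)/6 = 42/6 = 7
te_Supplier sourcing = (4 + 4·8 + 18)/6 = 54/6 = 9
te_Pilot run = (9 + 4·13 + 29)/6 = 90/6 = 15
te_QA = (3 + 4·4 + 11)/6 = 30/6 = 5
te_Packaging design = (8 + 4·11 + 14)/6 = 66/6 = 11
te_Regulatory filing = (5 + 4·11 + 17)/6 = 66/6 = 11
te_Marketing collateral = (3 + 4·5 + 19)/6 = 42/6 = 7
te_Sales training = (6 + 4·8 + 10)/6 = 48/6 = 8
te_Distribution setup = (2 + 4·6 + 22)/6 = 48/6 = 8

Forward pass:
ES_User testing = 0; EF_User testing = 8
ES_Tooling = 0; EF_Tooling = 7
ES_Supplier sourcing = 0; EF_Supplier sourcing = 9
ES_Pilot run = max(EF_Tooling=7, EF_Supplier sourcing=9) = 9; EF_Pilot run = 9+15 = 24
ES_QA = max(EF_User testing=8, EF_Supplier sourcing=9) = 9; EF_QA = 9+5 = 14
ES_Packaging design = max(EF_User testing=8, EF_Supplier sourcing=9) = 9; EF_Packaging design = 9+11 = 20
ES_Regulatory filing = max(EF_User testing=8, EF_Supplier sourcing=9) = 9; EF_Regulatory filing = 9+11 = 20
ES_Marketing collateral = max(EF_Tooling=7, EF_Packaging design=20) = 20; EF_Marketing collateral = 20+7 = 27
ES_Sales training = 9; EF_Sales training = 9+8 = 17
ES_Distribution setup = max(EF_User testing=8, EF_Pilot run=24, EF_QA=14, EF_Regulatory filing=20, EF_Marketing collateral=27, EF_Sales training=17) = 27; EF_Distribution setup = 27+8 = 35
Expected project duration μ = 35 days. Critical path: Supplier sourcing → Packaging design → Marketing collateral → Distribution setup.

35 days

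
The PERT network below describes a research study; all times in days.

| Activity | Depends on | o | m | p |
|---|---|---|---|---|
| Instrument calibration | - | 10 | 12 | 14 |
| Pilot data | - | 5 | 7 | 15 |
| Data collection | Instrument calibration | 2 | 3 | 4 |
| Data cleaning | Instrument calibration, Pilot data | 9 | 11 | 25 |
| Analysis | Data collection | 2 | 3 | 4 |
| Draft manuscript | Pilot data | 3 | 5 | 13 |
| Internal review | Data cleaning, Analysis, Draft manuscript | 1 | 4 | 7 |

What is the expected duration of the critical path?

te_Instrument calibration = (10 + 4·12 + 14)/6 = 72/6 = 12
te_Pilot data = (5 + 4·7 + 15)/6 = 48/6 = 8
te_Data collection = (2 + 4·3 + 4)/6 = 18/6 = 3
te_Data cleaning = (9 + 4·11 + 25)/6 = 78/6 = 13
te_Analysis = (2 + 4·3 + 4)/6 = 18/6 = 3
te_Draft manuscript = (3 + 4·5 + 13)/6 = 36/6 = 6
te_Internal review = (1 + 4·4 + 7)/6 = 24/6 = 4

Forward pass:
ES_Instrument calibration = 0; EF_Instrument calibration = 12
ES_Pilot data = 0; EF_Pilot data = 8
ES_Data collection = 12; EF_Data collection = 12+3 = 15
ES_Data cleaning = max(EF_Instrument calibration=12, EF_Pilot data=8) = 12; EF_Data cleaning = 12+13 = 25
ES_Analysis = 15; EF_Analysis = 15+3 = 18
ES_Draft manuscript = 8; EF_Draft manuscript = 8+6 = 14
ES_Internal review = max(EF_Data cleaning=25, EF_Analysis=18, EF_Draft manuscript=14) = 25; EF_Internal review = 25+4 = 29
Expected project duration μ = 29 days. Critical path: Instrument calibration → Data cleaning → Internal review.

29 days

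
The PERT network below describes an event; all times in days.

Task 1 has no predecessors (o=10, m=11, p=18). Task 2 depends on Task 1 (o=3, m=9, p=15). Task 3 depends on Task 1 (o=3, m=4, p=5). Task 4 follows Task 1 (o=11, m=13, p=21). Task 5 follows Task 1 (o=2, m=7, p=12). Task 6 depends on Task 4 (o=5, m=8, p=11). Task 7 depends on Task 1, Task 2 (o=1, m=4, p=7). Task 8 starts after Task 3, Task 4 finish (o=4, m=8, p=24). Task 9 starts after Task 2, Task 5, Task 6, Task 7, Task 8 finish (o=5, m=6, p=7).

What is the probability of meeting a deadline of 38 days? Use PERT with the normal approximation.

0.157

te_Task 1 = (10 + 4·11 + 18)/6 = 72/6 = 12; σ²_Task 1 = ((18−10)/6)² = 1.778
te_Task 2 = (3 + 4·9 + 15)/6 = 54/6 = 9; σ²_Task 2 = ((15−3)/6)² = 4.000
te_Task 3 = (3 + 4·4 + 5)/6 = 24/6 = 4; σ²_Task 3 = ((5−3)/6)² = 0.111
te_Task 4 = (11 + 4·13 + 21)/6 = 84/6 = 14; σ²_Task 4 = ((21−11)/6)² = 2.778
te_Task 5 = (2 + 4·7 + 12)/6 = 42/6 = 7; σ²_Task 5 = ((12−2)/6)² = 2.778
te_Task 6 = (5 + 4·8 + 11)/6 = 48/6 = 8; σ²_Task 6 = ((11−5)/6)² = 1.000
te_Task 7 = (1 + 4·4 + 7)/6 = 24/6 = 4; σ²_Task 7 = ((7−1)/6)² = 1.000
te_Task 8 = (4 + 4·8 + 24)/6 = 60/6 = 10; σ²_Task 8 = ((24−4)/6)² = 11.111
te_Task 9 = (5 + 4·6 + 7)/6 = 36/6 = 6; σ²_Task 9 = ((7−5)/6)² = 0.111

Forward pass:
ES_Task 1 = 0; EF_Task 1 = 12
ES_Task 2 = 12; EF_Task 2 = 12+9 = 21
ES_Task 3 = 12; EF_Task 3 = 12+4 = 16
ES_Task 4 = 12; EF_Task 4 = 12+14 = 26
ES_Task 5 = 12; EF_Task 5 = 12+7 = 19
ES_Task 6 = 26; EF_Task 6 = 26+8 = 34
ES_Task 7 = max(EF_Task 1=12, EF_Task 2=21) = 21; EF_Task 7 = 21+4 = 25
ES_Task 8 = max(EF_Task 3=16, EF_Task 4=26) = 26; EF_Task 8 = 26+10 = 36
ES_Task 9 = max(EF_Task 2=21, EF_Task 5=19, EF_Task 6=34, EF_Task 7=25, EF_Task 8=36) = 36; EF_Task 9 = 36+6 = 42
Expected project duration μ = 42 days. Critical path: Task 1 → Task 4 → Task 8 → Task 9.

Variance along critical path = 1.778 + 2.778 + 11.111 + 0.111 = 15.778; σ = √15.778 = 3.972 days.
Z = (38 − 42) / 3.972 = -1.007
P(T ≤ 38) = Φ(-1.007) ≈ 0.157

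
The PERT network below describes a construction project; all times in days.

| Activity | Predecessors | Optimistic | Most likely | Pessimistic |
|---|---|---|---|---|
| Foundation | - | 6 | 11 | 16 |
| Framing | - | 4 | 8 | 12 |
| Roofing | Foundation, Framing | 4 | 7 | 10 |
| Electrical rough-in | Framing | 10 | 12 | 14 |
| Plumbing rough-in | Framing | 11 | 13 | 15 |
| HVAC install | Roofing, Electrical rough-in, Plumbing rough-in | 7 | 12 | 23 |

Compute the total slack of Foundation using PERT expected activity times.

3 days

te_Foundation = (6 + 4·11 + 16)/6 = 66/6 = 11
te_Framing = (4 + 4·8 + 12)/6 = 48/6 = 8
te_Roofing = (4 + 4·7 + 10)/6 = 42/6 = 7
te_Electrical rough-in = (10 + 4·12 + 14)/6 = 72/6 = 12
te_Plumbing rough-in = (11 + 4·13 + 15)/6 = 78/6 = 13
te_HVAC install = (7 + 4·12 + 23)/6 = 78/6 = 13

Forward pass:
ES_Foundation = 0; EF_Foundation = 11
ES_Framing = 0; EF_Framing = 8
ES_Roofing = max(EF_Foundation=11, EF_Framing=8) = 11; EF_Roofing = 11+7 = 18
ES_Electrical rough-in = 8; EF_Electrical rough-in = 8+12 = 20
ES_Plumbing rough-in = 8; EF_Plumbing rough-in = 8+13 = 21
ES_HVAC install = max(EF_Roofing=18, EF_Electrical rough-in=20, EF_Plumbing rough-in=21) = 21; EF_HVAC install = 21+13 = 34
Expected project duration μ = 34 days. Critical path: Framing → Plumbing rough-in → HVAC install.

Backward pass:
LF_HVAC install = 34; LS_HVAC install = 34−13 = 21
LF_Plumbing rough-in = LS_HVAC install = 21; LS_Plumbing rough-in = 21−13 = 8
LF_Electrical rough-in = LS_HVAC install = 21; LS_Electrical rough-in = 21−12 = 9
LF_Roofing = LS_HVAC install = 21; LS_Roofing = 21−7 = 14
LF_Framing = min(LS_Roofing=14, LS_Electrical rough-in=9, LS_Plumbing rough-in=8) = 8; LS_Framing = 8−8 = 0
LF_Foundation = LS_Roofing = 14; LS_Foundation = 14−11 = 3
Slack_Foundation = LS_Foundation − ES_Foundation = 3 − 0 = 3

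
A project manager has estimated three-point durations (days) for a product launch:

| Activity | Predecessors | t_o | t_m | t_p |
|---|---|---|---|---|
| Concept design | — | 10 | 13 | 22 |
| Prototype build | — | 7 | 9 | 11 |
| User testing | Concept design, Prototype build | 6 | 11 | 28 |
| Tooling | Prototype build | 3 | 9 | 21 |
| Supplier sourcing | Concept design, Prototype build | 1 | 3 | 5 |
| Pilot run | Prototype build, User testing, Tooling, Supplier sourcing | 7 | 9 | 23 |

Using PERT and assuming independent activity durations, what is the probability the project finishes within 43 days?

0.844

te_Concept design = (10 + 4·13 + 22)/6 = 84/6 = 14; σ²_Concept design = ((22−10)/6)² = 4.000
te_Prototype build = (7 + 4·9 + 11)/6 = 54/6 = 9; σ²_Prototype build = ((11−7)/6)² = 0.444
te_User testing = (6 + 4·11 + 28)/6 = 78/6 = 13; σ²_User testing = ((28−6)/6)² = 13.444
te_Tooling = (3 + 4·9 + 21)/6 = 60/6 = 10; σ²_Tooling = ((21−3)/6)² = 9.000
te_Supplier sourcing = (1 + 4·3 + 5)/6 = 18/6 = 3; σ²_Supplier sourcing = ((5−1)/6)² = 0.444
te_Pilot run = (7 + 4·9 + 23)/6 = 66/6 = 11; σ²_Pilot run = ((23−7)/6)² = 7.111

Forward pass:
ES_Concept design = 0; EF_Concept design = 14
ES_Prototype build = 0; EF_Prototype build = 9
ES_User testing = max(EF_Concept design=14, EF_Prototype build=9) = 14; EF_User testing = 14+13 = 27
ES_Tooling = 9; EF_Tooling = 9+10 = 19
ES_Supplier sourcing = max(EF_Concept design=14, EF_Prototype build=9) = 14; EF_Supplier sourcing = 14+3 = 17
ES_Pilot run = max(EF_Prototype build=9, EF_User testing=27, EF_Tooling=19, EF_Supplier sourcing=17) = 27; EF_Pilot run = 27+11 = 38
Expected project duration μ = 38 days. Critical path: Concept design → User testing → Pilot run.

Variance along critical path = 4.000 + 13.444 + 7.111 = 24.556; σ = √24.556 = 4.955 days.
Z = (43 − 38) / 4.955 = 1.009
P(T ≤ 43) = Φ(1.009) ≈ 0.844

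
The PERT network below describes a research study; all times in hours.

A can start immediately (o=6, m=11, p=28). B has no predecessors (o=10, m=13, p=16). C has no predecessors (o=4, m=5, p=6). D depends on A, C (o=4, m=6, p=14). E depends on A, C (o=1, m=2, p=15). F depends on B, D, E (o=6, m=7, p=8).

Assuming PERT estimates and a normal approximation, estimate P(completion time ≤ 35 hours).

0.976

te_A = (6 + 4·11 + 28)/6 = 78/6 = 13; σ²_A = ((28−6)/6)² = 13.444
te_B = (10 + 4·13 + 16)/6 = 78/6 = 13; σ²_B = ((16−10)/6)² = 1.000
te_C = (4 + 4·5 + 6)/6 = 30/6 = 5; σ²_C = ((6−4)/6)² = 0.111
te_D = (4 + 4·6 + 14)/6 = 42/6 = 7; σ²_D = ((14−4)/6)² = 2.778
te_E = (1 + 4·2 + 15)/6 = 24/6 = 4; σ²_E = ((15−1)/6)² = 5.444
te_F = (6 + 4·7 + 8)/6 = 42/6 = 7; σ²_F = ((8−6)/6)² = 0.111

Forward pass:
ES_A = 0; EF_A = 13
ES_B = 0; EF_B = 13
ES_C = 0; EF_C = 5
ES_D = max(EF_A=13, EF_C=5) = 13; EF_D = 13+7 = 20
ES_E = max(EF_A=13, EF_C=5) = 13; EF_E = 13+4 = 17
ES_F = max(EF_B=13, EF_D=20, EF_E=17) = 20; EF_F = 20+7 = 27
Expected project duration μ = 27 hours. Critical path: A → D → F.

Variance along critical path = 13.444 + 2.778 + 0.111 = 16.333; σ = √16.333 = 4.041 hours.
Z = (35 − 27) / 4.041 = 1.979
P(T ≤ 35) = Φ(1.979) ≈ 0.976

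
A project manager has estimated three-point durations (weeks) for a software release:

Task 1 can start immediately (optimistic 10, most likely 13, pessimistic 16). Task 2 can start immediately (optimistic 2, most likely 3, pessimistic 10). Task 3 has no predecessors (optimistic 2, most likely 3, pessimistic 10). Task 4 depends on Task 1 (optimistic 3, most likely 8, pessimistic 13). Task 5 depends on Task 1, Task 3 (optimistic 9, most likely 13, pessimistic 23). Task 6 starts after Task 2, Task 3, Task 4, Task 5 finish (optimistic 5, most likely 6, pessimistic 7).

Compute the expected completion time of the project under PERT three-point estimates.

33 weeks

te_Task 1 = (10 + 4·13 + 16)/6 = 78/6 = 13
te_Task 2 = (2 + 4·3 + 10)/6 = 24/6 = 4
te_Task 3 = (2 + 4·3 + 10)/6 = 24/6 = 4
te_Task 4 = (3 + 4·8 + 13)/6 = 48/6 = 8
te_Task 5 = (9 + 4·13 + 23)/6 = 84/6 = 14
te_Task 6 = (5 + 4·6 + 7)/6 = 36/6 = 6

Forward pass:
ES_Task 1 = 0; EF_Task 1 = 13
ES_Task 2 = 0; EF_Task 2 = 4
ES_Task 3 = 0; EF_Task 3 = 4
ES_Task 4 = 13; EF_Task 4 = 13+8 = 21
ES_Task 5 = max(EF_Task 1=13, EF_Task 3=4) = 13; EF_Task 5 = 13+14 = 27
ES_Task 6 = max(EF_Task 2=4, EF_Task 3=4, EF_Task 4=21, EF_Task 5=27) = 27; EF_Task 6 = 27+6 = 33
Expected project duration μ = 33 weeks. Critical path: Task 1 → Task 5 → Task 6.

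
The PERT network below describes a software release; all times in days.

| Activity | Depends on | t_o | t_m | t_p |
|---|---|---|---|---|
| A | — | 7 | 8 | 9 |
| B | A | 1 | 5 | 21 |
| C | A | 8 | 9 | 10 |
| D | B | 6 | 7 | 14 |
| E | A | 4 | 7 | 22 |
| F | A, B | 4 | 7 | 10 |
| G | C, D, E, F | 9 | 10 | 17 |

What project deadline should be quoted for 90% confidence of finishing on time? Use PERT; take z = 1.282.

te_A = (7 + 4·8 + 9)/6 = 48/6 = 8; σ²_A = ((9−7)/6)² = 0.111
te_B = (1 + 4·5 + 21)/6 = 42/6 = 7; σ²_B = ((21−1)/6)² = 11.111
te_C = (8 + 4·9 + 10)/6 = 54/6 = 9; σ²_C = ((10−8)/6)² = 0.111
te_D = (6 + 4·7 + 14)/6 = 48/6 = 8; σ²_D = ((14−6)/6)² = 1.778
te_E = (4 + 4·7 + 22)/6 = 54/6 = 9; σ²_E = ((22−4)/6)² = 9.000
te_F = (4 + 4·7 + 10)/6 = 42/6 = 7; σ²_F = ((10−4)/6)² = 1.000
te_G = (9 + 4·10 + 17)/6 = 66/6 = 11; σ²_G = ((17−9)/6)² = 1.778

Forward pass:
ES_A = 0; EF_A = 8
ES_B = 8; EF_B = 8+7 = 15
ES_C = 8; EF_C = 8+9 = 17
ES_D = 15; EF_D = 15+8 = 23
ES_E = 8; EF_E = 8+9 = 17
ES_F = max(EF_A=8, EF_B=15) = 15; EF_F = 15+7 = 22
ES_G = max(EF_C=17, EF_D=23, EF_E=17, EF_F=22) = 23; EF_G = 23+11 = 34
Expected project duration μ = 34 days. Critical path: A → B → D → G.

Variance along critical path = 0.111 + 11.111 + 1.778 + 1.778 = 14.778; σ = 3.844 days.
D = μ + z·σ = 34 + 1.282·3.844 = 38.9 days

38.9 days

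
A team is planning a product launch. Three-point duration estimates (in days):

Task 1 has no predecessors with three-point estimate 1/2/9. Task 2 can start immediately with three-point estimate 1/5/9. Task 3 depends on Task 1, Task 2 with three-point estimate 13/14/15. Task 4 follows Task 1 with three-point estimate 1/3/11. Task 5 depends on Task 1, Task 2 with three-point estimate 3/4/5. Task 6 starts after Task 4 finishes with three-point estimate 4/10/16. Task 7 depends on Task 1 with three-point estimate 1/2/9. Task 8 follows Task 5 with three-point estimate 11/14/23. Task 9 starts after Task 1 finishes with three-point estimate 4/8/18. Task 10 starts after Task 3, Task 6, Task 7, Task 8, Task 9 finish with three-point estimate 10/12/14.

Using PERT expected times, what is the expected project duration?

36 days

te_Task 1 = (1 + 4·2 + 9)/6 = 18/6 = 3
te_Task 2 = (1 + 4·5 + 9)/6 = 30/6 = 5
te_Task 3 = (13 + 4·14 + 15)/6 = 84/6 = 14
te_Task 4 = (1 + 4·3 + 11)/6 = 24/6 = 4
te_Task 5 = (3 + 4·4 + 5)/6 = 24/6 = 4
te_Task 6 = (4 + 4·10 + 16)/6 = 60/6 = 10
te_Task 7 = (1 + 4·2 + 9)/6 = 18/6 = 3
te_Task 8 = (11 + 4·14 + 23)/6 = 90/6 = 15
te_Task 9 = (4 + 4·8 + 18)/6 = 54/6 = 9
te_Task 10 = (10 + 4·12 + 14)/6 = 72/6 = 12

Forward pass:
ES_Task 1 = 0; EF_Task 1 = 3
ES_Task 2 = 0; EF_Task 2 = 5
ES_Task 3 = max(EF_Task 1=3, EF_Task 2=5) = 5; EF_Task 3 = 5+14 = 19
ES_Task 4 = 3; EF_Task 4 = 3+4 = 7
ES_Task 5 = max(EF_Task 1=3, EF_Task 2=5) = 5; EF_Task 5 = 5+4 = 9
ES_Task 6 = 7; EF_Task 6 = 7+10 = 17
ES_Task 7 = 3; EF_Task 7 = 3+3 = 6
ES_Task 8 = 9; EF_Task 8 = 9+15 = 24
ES_Task 9 = 3; EF_Task 9 = 3+9 = 12
ES_Task 10 = max(EF_Task 3=19, EF_Task 6=17, EF_Task 7=6, EF_Task 8=24, EF_Task 9=12) = 24; EF_Task 10 = 24+12 = 36
Expected project duration μ = 36 days. Critical path: Task 2 → Task 5 → Task 8 → Task 10.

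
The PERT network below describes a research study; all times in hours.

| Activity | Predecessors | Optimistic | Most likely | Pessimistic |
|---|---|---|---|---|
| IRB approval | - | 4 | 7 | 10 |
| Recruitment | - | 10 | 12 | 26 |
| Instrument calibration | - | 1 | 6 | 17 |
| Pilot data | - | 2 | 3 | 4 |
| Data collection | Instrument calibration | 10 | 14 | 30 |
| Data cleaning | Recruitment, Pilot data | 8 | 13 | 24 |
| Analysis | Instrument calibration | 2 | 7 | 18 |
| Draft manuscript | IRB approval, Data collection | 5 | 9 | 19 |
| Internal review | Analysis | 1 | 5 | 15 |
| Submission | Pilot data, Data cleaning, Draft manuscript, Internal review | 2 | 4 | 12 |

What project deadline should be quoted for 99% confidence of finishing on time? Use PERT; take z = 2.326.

te_IRB approval = (4 + 4·7 + 10)/6 = 42/6 = 7; σ²_IRB approval = ((10−4)/6)² = 1.000
te_Recruitment = (10 + 4·12 + 26)/6 = 84/6 = 14; σ²_Recruitment = ((26−10)/6)² = 7.111
te_Instrument calibration = (1 + 4·6 + 17)/6 = 42/6 = 7; σ²_Instrument calibration = ((17−1)/6)² = 7.111
te_Pilot data = (2 + 4·3 + 4)/6 = 18/6 = 3; σ²_Pilot data = ((4−2)/6)² = 0.111
te_Data collection = (10 + 4·14 + 30)/6 = 96/6 = 16; σ²_Data collection = ((30−10)/6)² = 11.111
te_Data cleaning = (8 + 4·13 + 24)/6 = 84/6 = 14; σ²_Data cleaning = ((24−8)/6)² = 7.111
te_Analysis = (2 + 4·7 + 18)/6 = 48/6 = 8; σ²_Analysis = ((18−2)/6)² = 7.111
te_Draft manuscript = (5 + 4·9 + 19)/6 = 60/6 = 10; σ²_Draft manuscript = ((19−5)/6)² = 5.444
te_Internal review = (1 + 4·5 + 15)/6 = 36/6 = 6; σ²_Internal review = ((15−1)/6)² = 5.444
te_Submission = (2 + 4·4 + 12)/6 = 30/6 = 5; σ²_Submission = ((12−2)/6)² = 2.778

Forward pass:
ES_IRB approval = 0; EF_IRB approval = 7
ES_Recruitment = 0; EF_Recruitment = 14
ES_Instrument calibration = 0; EF_Instrument calibration = 7
ES_Pilot data = 0; EF_Pilot data = 3
ES_Data collection = 7; EF_Data collection = 7+16 = 23
ES_Data cleaning = max(EF_Recruitment=14, EF_Pilot data=3) = 14; EF_Data cleaning = 14+14 = 28
ES_Analysis = 7; EF_Analysis = 7+8 = 15
ES_Draft manuscript = max(EF_IRB approval=7, EF_Data collection=23) = 23; EF_Draft manuscript = 23+10 = 33
ES_Internal review = 15; EF_Internal review = 15+6 = 21
ES_Submission = max(EF_Pilot data=3, EF_Data cleaning=28, EF_Draft manuscript=33, EF_Internal review=21) = 33; EF_Submission = 33+5 = 38
Expected project duration μ = 38 hours. Critical path: Instrument calibration → Data collection → Draft manuscript → Submission.

Variance along critical path = 7.111 + 11.111 + 5.444 + 2.778 = 26.444; σ = 5.142 hours.
D = μ + z·σ = 38 + 2.326·5.142 = 50.0 hours

50.0 hours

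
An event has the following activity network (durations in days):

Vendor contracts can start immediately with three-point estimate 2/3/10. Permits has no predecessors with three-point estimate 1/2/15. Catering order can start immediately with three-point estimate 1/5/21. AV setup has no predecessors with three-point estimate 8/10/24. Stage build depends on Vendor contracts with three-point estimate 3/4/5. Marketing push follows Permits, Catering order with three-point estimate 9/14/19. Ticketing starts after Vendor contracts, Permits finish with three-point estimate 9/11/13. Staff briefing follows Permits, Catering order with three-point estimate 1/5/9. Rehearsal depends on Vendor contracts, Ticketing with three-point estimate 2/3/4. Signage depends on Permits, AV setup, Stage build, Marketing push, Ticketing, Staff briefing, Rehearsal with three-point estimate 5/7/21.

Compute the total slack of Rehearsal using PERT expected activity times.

3 days

te_Vendor contracts = (2 + 4·3 + 10)/6 = 24/6 = 4
te_Permits = (1 + 4·2 + 15)/6 = 24/6 = 4
te_Catering order = (1 + 4·5 + 21)/6 = 42/6 = 7
te_AV setup = (8 + 4·10 + 24)/6 = 72/6 = 12
te_Stage build = (3 + 4·4 + 5)/6 = 24/6 = 4
te_Marketing push = (9 + 4·14 + 19)/6 = 84/6 = 14
te_Ticketing = (9 + 4·11 + 13)/6 = 66/6 = 11
te_Staff briefing = (1 + 4·5 + 9)/6 = 30/6 = 5
te_Rehearsal = (2 + 4·3 + 4)/6 = 18/6 = 3
te_Signage = (5 + 4·7 + 21)/6 = 54/6 = 9

Forward pass:
ES_Vendor contracts = 0; EF_Vendor contracts = 4
ES_Permits = 0; EF_Permits = 4
ES_Catering order = 0; EF_Catering order = 7
ES_AV setup = 0; EF_AV setup = 12
ES_Stage build = 4; EF_Stage build = 4+4 = 8
ES_Marketing push = max(EF_Permits=4, EF_Catering order=7) = 7; EF_Marketing push = 7+14 = 21
ES_Ticketing = max(EF_Vendor contracts=4, EF_Permits=4) = 4; EF_Ticketing = 4+11 = 15
ES_Staff briefing = max(EF_Permits=4, EF_Catering order=7) = 7; EF_Staff briefing = 7+5 = 12
ES_Rehearsal = max(EF_Vendor contracts=4, EF_Ticketing=15) = 15; EF_Rehearsal = 15+3 = 18
ES_Signage = max(EF_Permits=4, EF_AV setup=12, EF_Stage build=8, EF_Marketing push=21, EF_Ticketing=15, EF_Staff briefing=12, EF_Rehearsal=18) = 21; EF_Signage = 21+9 = 30
Expected project duration μ = 30 days. Critical path: Catering order → Marketing push → Signage.

Backward pass:
LF_Signage = 30; LS_Signage = 30−9 = 21
LF_Rehearsal = LS_Signage = 21; LS_Rehearsal = 21−3 = 18
LF_Staff briefing = LS_Signage = 21; LS_Staff briefing = 21−5 = 16
LF_Ticketing = min(LS_Rehearsal=18, LS_Signage=21) = 18; LS_Ticketing = 18−11 = 7
LF_Marketing push = LS_Signage = 21; LS_Marketing push = 21−14 = 7
LF_Stage build = LS_Signage = 21; LS_Stage build = 21−4 = 17
LF_AV setup = LS_Signage = 21; LS_AV setup = 21−12 = 9
LF_Catering order = min(LS_Marketing push=7, LS_Staff briefing=16) = 7; LS_Catering order = 7−7 = 0
LF_Permits = min(LS_Marketing push=7, LS_Ticketing=7, LS_Staff briefing=16, LS_Signage=21) = 7; LS_Permits = 7−4 = 3
LF_Vendor contracts = min(LS_Stage build=17, LS_Ticketing=7, LS_Rehearsal=18) = 7; LS_Vendor contracts = 7−4 = 3
Slack_Rehearsal = LS_Rehearsal − ES_Rehearsal = 18 − 15 = 3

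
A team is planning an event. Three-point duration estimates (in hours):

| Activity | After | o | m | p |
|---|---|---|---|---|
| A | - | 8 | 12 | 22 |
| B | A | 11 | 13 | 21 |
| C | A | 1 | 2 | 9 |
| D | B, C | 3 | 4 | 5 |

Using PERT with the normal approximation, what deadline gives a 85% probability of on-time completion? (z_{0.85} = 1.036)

te_A = (8 + 4·12 + 22)/6 = 78/6 = 13; σ²_A = ((22−8)/6)² = 5.444
te_B = (11 + 4·13 + 21)/6 = 84/6 = 14; σ²_B = ((21−11)/6)² = 2.778
te_C = (1 + 4·2 + 9)/6 = 18/6 = 3; σ²_C = ((9−1)/6)² = 1.778
te_D = (3 + 4·4 + 5)/6 = 24/6 = 4; σ²_D = ((5−3)/6)² = 0.111

Forward pass:
ES_A = 0; EF_A = 13
ES_B = 13; EF_B = 13+14 = 27
ES_C = 13; EF_C = 13+3 = 16
ES_D = max(EF_B=27, EF_C=16) = 27; EF_D = 27+4 = 31
Expected project duration μ = 31 hours. Critical path: A → B → D.

Variance along critical path = 5.444 + 2.778 + 0.111 = 8.333; σ = 2.887 hours.
D = μ + z·σ = 31 + 1.036·2.887 = 34.0 hours

34.0 hours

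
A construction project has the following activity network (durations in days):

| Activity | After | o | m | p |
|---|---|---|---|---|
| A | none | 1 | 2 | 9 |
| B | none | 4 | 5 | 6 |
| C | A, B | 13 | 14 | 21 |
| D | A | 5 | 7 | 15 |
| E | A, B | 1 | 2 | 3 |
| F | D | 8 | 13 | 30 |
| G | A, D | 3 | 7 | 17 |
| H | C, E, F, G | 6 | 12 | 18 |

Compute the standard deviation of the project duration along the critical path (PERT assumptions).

te_A = (1 + 4·2 + 9)/6 = 18/6 = 3; σ²_A = ((9−1)/6)² = 1.778
te_B = (4 + 4·5 + 6)/6 = 30/6 = 5; σ²_B = ((6−4)/6)² = 0.111
te_C = (13 + 4·14 + 21)/6 = 90/6 = 15; σ²_C = ((21−13)/6)² = 1.778
te_D = (5 + 4·7 + 15)/6 = 48/6 = 8; σ²_D = ((15−5)/6)² = 2.778
te_E = (1 + 4·2 + 3)/6 = 12/6 = 2; σ²_E = ((3−1)/6)² = 0.111
te_F = (8 + 4·13 + 30)/6 = 90/6 = 15; σ²_F = ((30−8)/6)² = 13.444
te_G = (3 + 4·7 + 17)/6 = 48/6 = 8; σ²_G = ((17−3)/6)² = 5.444
te_H = (6 + 4·12 + 18)/6 = 72/6 = 12; σ²_H = ((18−6)/6)² = 4.000

Forward pass:
ES_A = 0; EF_A = 3
ES_B = 0; EF_B = 5
ES_C = max(EF_A=3, EF_B=5) = 5; EF_C = 5+15 = 20
ES_D = 3; EF_D = 3+8 = 11
ES_E = max(EF_A=3, EF_B=5) = 5; EF_E = 5+2 = 7
ES_F = 11; EF_F = 11+15 = 26
ES_G = max(EF_A=3, EF_D=11) = 11; EF_G = 11+8 = 19
ES_H = max(EF_C=20, EF_E=7, EF_F=26, EF_G=19) = 26; EF_H = 26+12 = 38
Expected project duration μ = 38 days. Critical path: A → D → F → H.

Variance along critical path = 1.778 + 2.778 + 13.444 + 4.000 = 22.000
σ = √22.000 = 4.690 days

4.69 days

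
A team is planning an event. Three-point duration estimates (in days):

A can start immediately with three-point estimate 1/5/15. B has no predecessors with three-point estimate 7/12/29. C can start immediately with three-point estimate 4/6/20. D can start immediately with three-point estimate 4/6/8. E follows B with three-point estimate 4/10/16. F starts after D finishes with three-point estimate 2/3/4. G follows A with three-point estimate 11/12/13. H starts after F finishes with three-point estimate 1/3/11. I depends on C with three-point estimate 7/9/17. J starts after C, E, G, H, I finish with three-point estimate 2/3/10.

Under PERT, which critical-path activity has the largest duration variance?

te_A = (1 + 4·5 + 15)/6 = 36/6 = 6; σ²_A = ((15−1)/6)² = 5.444
te_B = (7 + 4·12 + 29)/6 = 84/6 = 14; σ²_B = ((29−7)/6)² = 13.444
te_C = (4 + 4·6 + 20)/6 = 48/6 = 8; σ²_C = ((20−4)/6)² = 7.111
te_D = (4 + 4·6 + 8)/6 = 36/6 = 6; σ²_D = ((8−4)/6)² = 0.444
te_E = (4 + 4·10 + 16)/6 = 60/6 = 10; σ²_E = ((16−4)/6)² = 4.000
te_F = (2 + 4·3 + 4)/6 = 18/6 = 3; σ²_F = ((4−2)/6)² = 0.111
te_G = (11 + 4·12 + 13)/6 = 72/6 = 12; σ²_G = ((13−11)/6)² = 0.111
te_H = (1 + 4·3 + 11)/6 = 24/6 = 4; σ²_H = ((11−1)/6)² = 2.778
te_I = (7 + 4·9 + 17)/6 = 60/6 = 10; σ²_I = ((17−7)/6)² = 2.778
te_J = (2 + 4·3 + 10)/6 = 24/6 = 4; σ²_J = ((10−2)/6)² = 1.778

Forward pass:
ES_A = 0; EF_A = 6
ES_B = 0; EF_B = 14
ES_C = 0; EF_C = 8
ES_D = 0; EF_D = 6
ES_E = 14; EF_E = 14+10 = 24
ES_F = 6; EF_F = 6+3 = 9
ES_G = 6; EF_G = 6+12 = 18
ES_H = 9; EF_H = 9+4 = 13
ES_I = 8; EF_I = 8+10 = 18
ES_J = max(EF_C=8, EF_E=24, EF_G=18, EF_H=13, EF_I=18) = 24; EF_J = 24+4 = 28
Expected project duration μ = 28 days. Critical path: B → E → J.

Variances on critical path: σ²_B=13.444, σ²_E=4.000, σ²_J=1.778.
Largest is σ²_B = 13.444.

B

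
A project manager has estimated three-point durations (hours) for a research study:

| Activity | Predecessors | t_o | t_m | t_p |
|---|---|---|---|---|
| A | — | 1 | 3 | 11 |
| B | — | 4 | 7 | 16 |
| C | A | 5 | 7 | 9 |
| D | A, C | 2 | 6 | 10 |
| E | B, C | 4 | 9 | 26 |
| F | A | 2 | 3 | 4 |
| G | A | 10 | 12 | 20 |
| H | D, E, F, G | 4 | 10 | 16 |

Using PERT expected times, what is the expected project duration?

te_A = (1 + 4·3 + 11)/6 = 24/6 = 4
te_B = (4 + 4·7 + 16)/6 = 48/6 = 8
te_C = (5 + 4·7 + 9)/6 = 42/6 = 7
te_D = (2 + 4·6 + 10)/6 = 36/6 = 6
te_E = (4 + 4·9 + 26)/6 = 66/6 = 11
te_F = (2 + 4·3 + 4)/6 = 18/6 = 3
te_G = (10 + 4·12 + 20)/6 = 78/6 = 13
te_H = (4 + 4·10 + 16)/6 = 60/6 = 10

Forward pass:
ES_A = 0; EF_A = 4
ES_B = 0; EF_B = 8
ES_C = 4; EF_C = 4+7 = 11
ES_D = max(EF_A=4, EF_C=11) = 11; EF_D = 11+6 = 17
ES_E = max(EF_B=8, EF_C=11) = 11; EF_E = 11+11 = 22
ES_F = 4; EF_F = 4+3 = 7
ES_G = 4; EF_G = 4+13 = 17
ES_H = max(EF_D=17, EF_E=22, EF_F=7, EF_G=17) = 22; EF_H = 22+10 = 32
Expected project duration μ = 32 hours. Critical path: A → C → E → H.

32 hours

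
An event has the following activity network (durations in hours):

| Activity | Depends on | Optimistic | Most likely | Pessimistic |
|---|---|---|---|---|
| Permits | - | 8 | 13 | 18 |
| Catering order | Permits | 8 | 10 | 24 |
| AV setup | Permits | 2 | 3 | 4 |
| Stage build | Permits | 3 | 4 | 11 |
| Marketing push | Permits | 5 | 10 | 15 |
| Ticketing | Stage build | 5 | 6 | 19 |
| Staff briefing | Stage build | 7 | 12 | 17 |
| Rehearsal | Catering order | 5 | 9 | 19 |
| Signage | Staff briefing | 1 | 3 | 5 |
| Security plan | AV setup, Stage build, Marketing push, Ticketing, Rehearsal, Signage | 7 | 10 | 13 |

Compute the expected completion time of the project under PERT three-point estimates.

45 hours

te_Permits = (8 + 4·13 + 18)/6 = 78/6 = 13
te_Catering order = (8 + 4·10 + 24)/6 = 72/6 = 12
te_AV setup = (2 + 4·3 + 4)/6 = 18/6 = 3
te_Stage build = (3 + 4·4 + 11)/6 = 30/6 = 5
te_Marketing push = (5 + 4·10 + 15)/6 = 60/6 = 10
te_Ticketing = (5 + 4·6 + 19)/6 = 48/6 = 8
te_Staff briefing = (7 + 4·12 + 17)/6 = 72/6 = 12
te_Rehearsal = (5 + 4·9 + 19)/6 = 60/6 = 10
te_Signage = (1 + 4·3 + 5)/6 = 18/6 = 3
te_Security plan = (7 + 4·10 + 13)/6 = 60/6 = 10

Forward pass:
ES_Permits = 0; EF_Permits = 13
ES_Catering order = 13; EF_Catering order = 13+12 = 25
ES_AV setup = 13; EF_AV setup = 13+3 = 16
ES_Stage build = 13; EF_Stage build = 13+5 = 18
ES_Marketing push = 13; EF_Marketing push = 13+10 = 23
ES_Ticketing = 18; EF_Ticketing = 18+8 = 26
ES_Staff briefing = 18; EF_Staff briefing = 18+12 = 30
ES_Rehearsal = 25; EF_Rehearsal = 25+10 = 35
ES_Signage = 30; EF_Signage = 30+3 = 33
ES_Security plan = max(EF_AV setup=16, EF_Stage build=18, EF_Marketing push=23, EF_Ticketing=26, EF_Rehearsal=35, EF_Signage=33) = 35; EF_Security plan = 35+10 = 45
Expected project duration μ = 45 hours. Critical path: Permits → Catering order → Rehearsal → Security plan.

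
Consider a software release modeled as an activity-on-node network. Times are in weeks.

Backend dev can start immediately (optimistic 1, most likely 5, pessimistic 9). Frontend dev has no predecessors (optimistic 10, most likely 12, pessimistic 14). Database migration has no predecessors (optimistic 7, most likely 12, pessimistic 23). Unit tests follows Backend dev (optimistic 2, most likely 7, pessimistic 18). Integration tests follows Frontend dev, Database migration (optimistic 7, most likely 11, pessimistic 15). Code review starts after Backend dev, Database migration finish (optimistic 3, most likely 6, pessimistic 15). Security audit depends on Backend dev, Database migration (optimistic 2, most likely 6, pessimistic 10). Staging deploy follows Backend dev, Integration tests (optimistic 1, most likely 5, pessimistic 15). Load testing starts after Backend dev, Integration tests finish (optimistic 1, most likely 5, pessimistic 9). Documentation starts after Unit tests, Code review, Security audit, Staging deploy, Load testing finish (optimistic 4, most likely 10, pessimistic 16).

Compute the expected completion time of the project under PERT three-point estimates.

te_Backend dev = (1 + 4·5 + 9)/6 = 30/6 = 5
te_Frontend dev = (10 + 4·12 + 14)/6 = 72/6 = 12
te_Database migration = (7 + 4·12 + 23)/6 = 78/6 = 13
te_Unit tests = (2 + 4·7 + 18)/6 = 48/6 = 8
te_Integration tests = (7 + 4·11 + 15)/6 = 66/6 = 11
te_Code review = (3 + 4·6 + 15)/6 = 42/6 = 7
te_Security audit = (2 + 4·6 + 10)/6 = 36/6 = 6
te_Staging deploy = (1 + 4·5 + 15)/6 = 36/6 = 6
te_Load testing = (1 + 4·5 + 9)/6 = 30/6 = 5
te_Documentation = (4 + 4·10 + 16)/6 = 60/6 = 10

Forward pass:
ES_Backend dev = 0; EF_Backend dev = 5
ES_Frontend dev = 0; EF_Frontend dev = 12
ES_Database migration = 0; EF_Database migration = 13
ES_Unit tests = 5; EF_Unit tests = 5+8 = 13
ES_Integration tests = max(EF_Frontend dev=12, EF_Database migration=13) = 13; EF_Integration tests = 13+11 = 24
ES_Code review = max(EF_Backend dev=5, EF_Database migration=13) = 13; EF_Code review = 13+7 = 20
ES_Security audit = max(EF_Backend dev=5, EF_Database migration=13) = 13; EF_Security audit = 13+6 = 19
ES_Staging deploy = max(EF_Backend dev=5, EF_Integration tests=24) = 24; EF_Staging deploy = 24+6 = 30
ES_Load testing = max(EF_Backend dev=5, EF_Integration tests=24) = 24; EF_Load testing = 24+5 = 29
ES_Documentation = max(EF_Unit tests=13, EF_Code review=20, EF_Security audit=19, EF_Staging deploy=30, EF_Load testing=29) = 30; EF_Documentation = 30+10 = 40
Expected project duration μ = 40 weeks. Critical path: Database migration → Integration tests → Staging deploy → Documentation.

40 weeks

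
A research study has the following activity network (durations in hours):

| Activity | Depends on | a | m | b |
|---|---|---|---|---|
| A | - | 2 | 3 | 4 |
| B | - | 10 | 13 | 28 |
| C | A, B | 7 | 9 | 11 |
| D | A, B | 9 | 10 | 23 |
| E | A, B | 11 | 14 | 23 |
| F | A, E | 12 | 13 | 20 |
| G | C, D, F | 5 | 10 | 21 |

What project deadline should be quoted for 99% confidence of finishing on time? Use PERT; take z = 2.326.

te_A = (2 + 4·3 + 4)/6 = 18/6 = 3; σ²_A = ((4−2)/6)² = 0.111
te_B = (10 + 4·13 + 28)/6 = 90/6 = 15; σ²_B = ((28−10)/6)² = 9.000
te_C = (7 + 4·9 + 11)/6 = 54/6 = 9; σ²_C = ((11−7)/6)² = 0.444
te_D = (9 + 4·10 + 23)/6 = 72/6 = 12; σ²_D = ((23−9)/6)² = 5.444
te_E = (11 + 4·14 + 23)/6 = 90/6 = 15; σ²_E = ((23−11)/6)² = 4.000
te_F = (12 + 4·13 + 20)/6 = 84/6 = 14; σ²_F = ((20−12)/6)² = 1.778
te_G = (5 + 4·10 + 21)/6 = 66/6 = 11; σ²_G = ((21−5)/6)² = 7.111

Forward pass:
ES_A = 0; EF_A = 3
ES_B = 0; EF_B = 15
ES_C = max(EF_A=3, EF_B=15) = 15; EF_C = 15+9 = 24
ES_D = max(EF_A=3, EF_B=15) = 15; EF_D = 15+12 = 27
ES_E = max(EF_A=3, EF_B=15) = 15; EF_E = 15+15 = 30
ES_F = max(EF_A=3, EF_E=30) = 30; EF_F = 30+14 = 44
ES_G = max(EF_C=24, EF_D=27, EF_F=44) = 44; EF_G = 44+11 = 55
Expected project duration μ = 55 hours. Critical path: B → E → F → G.

Variance along critical path = 9.000 + 4.000 + 1.778 + 7.111 = 21.889; σ = 4.679 hours.
D = μ + z·σ = 55 + 2.326·4.679 = 65.9 hours

65.9 hours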